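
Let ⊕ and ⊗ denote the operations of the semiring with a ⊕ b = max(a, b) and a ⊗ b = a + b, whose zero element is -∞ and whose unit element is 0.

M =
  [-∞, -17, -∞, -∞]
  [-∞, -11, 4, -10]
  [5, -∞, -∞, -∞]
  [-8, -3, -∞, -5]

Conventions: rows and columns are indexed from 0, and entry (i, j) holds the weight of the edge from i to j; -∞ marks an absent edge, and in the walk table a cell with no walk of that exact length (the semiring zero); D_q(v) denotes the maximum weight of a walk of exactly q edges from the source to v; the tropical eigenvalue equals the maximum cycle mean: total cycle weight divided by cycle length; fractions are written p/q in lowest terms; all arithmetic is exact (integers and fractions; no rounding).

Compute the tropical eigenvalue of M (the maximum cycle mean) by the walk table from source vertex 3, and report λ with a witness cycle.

q=0: [-∞, -∞, -∞, 0]
q=1: [-8, -3, -∞, -5]
q=2: [-13, -8, 1, -10]
q=3: [6, -13, -4, -15]
q=4: [1, -11, -9, -20]
Optimal cycle mean attained by: cycle 0->1->2->0, total (-17) + 4 + 5, length 3.
Answer: λ = -8/3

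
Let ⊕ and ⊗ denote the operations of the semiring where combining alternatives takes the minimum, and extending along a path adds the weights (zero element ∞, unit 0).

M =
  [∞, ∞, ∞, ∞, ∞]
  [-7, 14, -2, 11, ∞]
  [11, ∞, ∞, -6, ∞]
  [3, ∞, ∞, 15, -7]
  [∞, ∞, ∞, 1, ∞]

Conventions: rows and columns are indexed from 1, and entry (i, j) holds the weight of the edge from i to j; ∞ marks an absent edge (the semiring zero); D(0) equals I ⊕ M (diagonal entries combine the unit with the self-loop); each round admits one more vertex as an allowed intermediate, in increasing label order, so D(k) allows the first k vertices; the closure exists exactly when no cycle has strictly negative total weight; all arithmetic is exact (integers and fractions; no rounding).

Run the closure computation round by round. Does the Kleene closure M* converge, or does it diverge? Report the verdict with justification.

D(0):
  [0, ∞, ∞, ∞, ∞]
  [-7, 0, -2, 11, ∞]
  [11, ∞, 0, -6, ∞]
  [3, ∞, ∞, 0, -7]
  [∞, ∞, ∞, 1, 0]
D(1):
  [0, ∞, ∞, ∞, ∞]
  [-7, 0, -2, 11, ∞]
  [11, ∞, 0, -6, ∞]
  [3, ∞, ∞, 0, -7]
  [∞, ∞, ∞, 1, 0]
D(2):
  [0, ∞, ∞, ∞, ∞]
  [-7, 0, -2, 11, ∞]
  [11, ∞, 0, -6, ∞]
  [3, ∞, ∞, 0, -7]
  [∞, ∞, ∞, 1, 0]
D(3):
  [0, ∞, ∞, ∞, ∞]
  [-7, 0, -2, -8, ∞]
  [11, ∞, 0, -6, ∞]
  [3, ∞, ∞, 0, -7]
  [∞, ∞, ∞, 1, 0]
Detection: at round 4, diagonal entry (5, 5) turns strictly negative.
Key observation: the cycle 5->4->5 has total weight 1 + (-7), which is strictly negative.
Answer: DIVERGES — negative cycle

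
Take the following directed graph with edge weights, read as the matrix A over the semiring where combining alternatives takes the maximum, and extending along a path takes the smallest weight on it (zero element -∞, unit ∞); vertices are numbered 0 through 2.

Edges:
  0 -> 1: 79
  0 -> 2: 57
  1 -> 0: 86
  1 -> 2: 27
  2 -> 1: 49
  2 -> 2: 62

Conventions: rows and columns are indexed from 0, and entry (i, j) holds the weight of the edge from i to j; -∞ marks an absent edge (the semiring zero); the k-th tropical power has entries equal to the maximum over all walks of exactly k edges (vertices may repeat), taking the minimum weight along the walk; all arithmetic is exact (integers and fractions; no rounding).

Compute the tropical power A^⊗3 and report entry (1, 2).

A^⊗2:
  [79, 49, 57]
  [-∞, 79, 57]
  [49, 49, 62]
A^⊗3:
  [49, 79, 57]
  [79, 49, 57]
  [49, 49, 62]
Key observation: the optimum is the walk 1->0->2->2, with weight 86 min 57 min 62 = 57.
Optimal value attained by: walk 1->0->2->2.
Answer: (A^⊗3)[1][2] = 57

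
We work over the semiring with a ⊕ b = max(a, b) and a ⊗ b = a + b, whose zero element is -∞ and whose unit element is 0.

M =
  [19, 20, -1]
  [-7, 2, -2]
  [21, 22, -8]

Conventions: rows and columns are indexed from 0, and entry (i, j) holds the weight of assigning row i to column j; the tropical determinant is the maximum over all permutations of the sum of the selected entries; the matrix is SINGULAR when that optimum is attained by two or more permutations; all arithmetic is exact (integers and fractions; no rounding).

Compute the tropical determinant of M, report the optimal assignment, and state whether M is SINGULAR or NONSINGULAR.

σ = (0, 1, 2): 19 + 2 + (-8) = 13
σ = (0, 2, 1): 19 + (-2) + 22 = 39
σ = (1, 0, 2): 20 + (-7) + (-8) = 5
σ = (1, 2, 0): 20 + (-2) + 21 = 39
σ = (2, 0, 1): (-1) + (-7) + 22 = 14
σ = (2, 1, 0): (-1) + 2 + 21 = 22
Optimal value attained by: σ = (0, 2, 1).
Answer: det⊕(M) = 39; verdict: SINGULAR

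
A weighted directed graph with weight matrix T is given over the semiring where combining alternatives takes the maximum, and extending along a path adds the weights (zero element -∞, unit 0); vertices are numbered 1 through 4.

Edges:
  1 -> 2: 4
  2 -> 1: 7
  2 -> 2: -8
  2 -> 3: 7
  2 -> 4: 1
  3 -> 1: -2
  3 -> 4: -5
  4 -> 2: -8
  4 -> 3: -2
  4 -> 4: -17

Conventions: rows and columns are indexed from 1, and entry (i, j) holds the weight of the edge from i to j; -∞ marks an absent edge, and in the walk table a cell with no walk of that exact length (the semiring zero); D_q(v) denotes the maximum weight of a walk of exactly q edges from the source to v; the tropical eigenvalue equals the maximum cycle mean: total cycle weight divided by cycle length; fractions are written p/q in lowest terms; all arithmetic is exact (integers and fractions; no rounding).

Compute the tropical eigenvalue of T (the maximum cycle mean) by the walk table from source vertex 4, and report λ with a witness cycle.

q=0: [-∞, -∞, -∞, 0]
q=1: [-∞, -8, -2, -17]
q=2: [-1, -16, -1, -7]
q=3: [-3, 3, -9, -6]
q=4: [10, 1, 10, 4]
Optimal cycle mean attained by: cycle 1->2->1, total 4 + 7, length 2.
Answer: λ = 11/2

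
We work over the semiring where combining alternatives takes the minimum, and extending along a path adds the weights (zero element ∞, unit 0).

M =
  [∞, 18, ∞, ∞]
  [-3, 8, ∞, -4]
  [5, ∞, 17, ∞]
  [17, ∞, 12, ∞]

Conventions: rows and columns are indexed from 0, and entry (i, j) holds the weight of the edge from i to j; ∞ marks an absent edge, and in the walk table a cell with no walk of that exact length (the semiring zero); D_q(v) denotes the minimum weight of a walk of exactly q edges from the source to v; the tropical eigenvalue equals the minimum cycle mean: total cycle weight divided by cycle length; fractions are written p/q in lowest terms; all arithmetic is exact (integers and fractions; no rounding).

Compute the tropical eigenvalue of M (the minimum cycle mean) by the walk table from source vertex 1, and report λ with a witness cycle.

q=0: [∞, 0, ∞, ∞]
q=1: [-3, 8, ∞, -4]
q=2: [5, 15, 8, 4]
q=3: [12, 23, 16, 11]
q=4: [20, 30, 23, 19]
Optimal cycle mean attained by: cycle 0->1->0, total 18 + (-3), length 2.
Answer: λ = 15/2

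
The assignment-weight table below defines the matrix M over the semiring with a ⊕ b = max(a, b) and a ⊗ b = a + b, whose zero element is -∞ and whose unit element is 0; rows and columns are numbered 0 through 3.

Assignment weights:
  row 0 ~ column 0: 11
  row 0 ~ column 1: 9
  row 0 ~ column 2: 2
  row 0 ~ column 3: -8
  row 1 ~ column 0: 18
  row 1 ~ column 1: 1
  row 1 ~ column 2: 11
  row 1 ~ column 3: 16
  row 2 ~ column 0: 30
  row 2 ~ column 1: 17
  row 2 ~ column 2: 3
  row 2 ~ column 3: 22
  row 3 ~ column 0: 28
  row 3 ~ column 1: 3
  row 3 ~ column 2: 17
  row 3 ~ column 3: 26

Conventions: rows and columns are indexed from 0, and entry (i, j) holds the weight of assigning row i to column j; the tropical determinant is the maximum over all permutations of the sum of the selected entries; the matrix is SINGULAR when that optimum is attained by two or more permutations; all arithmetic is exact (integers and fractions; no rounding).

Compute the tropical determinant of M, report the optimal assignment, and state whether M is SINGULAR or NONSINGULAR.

σ = (0, 1, 2, 3): 11 + 1 + 3 + 26 = 41
σ = (0, 1, 3, 2): 11 + 1 + 22 + 17 = 51
σ = (0, 2, 1, 3): 11 + 11 + 17 + 26 = 65
σ = (0, 2, 3, 1): 11 + 11 + 22 + 3 = 47
σ = (0, 3, 1, 2): 11 + 16 + 17 + 17 = 61
σ = (0, 3, 2, 1): 11 + 16 + 3 + 3 = 33
σ = (1, 0, 2, 3): 9 + 18 + 3 + 26 = 56
σ = (1, 0, 3, 2): 9 + 18 + 22 + 17 = 66
σ = (1, 2, 0, 3): 9 + 11 + 30 + 26 = 76
σ = (1, 2, 3, 0): 9 + 11 + 22 + 28 = 70
σ = (1, 3, 0, 2): 9 + 16 + 30 + 17 = 72
σ = (1, 3, 2, 0): 9 + 16 + 3 + 28 = 56
σ = (2, 0, 1, 3): 2 + 18 + 17 + 26 = 63
σ = (2, 0, 3, 1): 2 + 18 + 22 + 3 = 45
σ = (2, 1, 0, 3): 2 + 1 + 30 + 26 = 59
σ = (2, 1, 3, 0): 2 + 1 + 22 + 28 = 53
σ = (2, 3, 0, 1): 2 + 16 + 30 + 3 = 51
σ = (2, 3, 1, 0): 2 + 16 + 17 + 28 = 63
σ = (3, 0, 1, 2): (-8) + 18 + 17 + 17 = 44
σ = (3, 0, 2, 1): (-8) + 18 + 3 + 3 = 16
σ = (3, 1, 0, 2): (-8) + 1 + 30 + 17 = 40
σ = (3, 1, 2, 0): (-8) + 1 + 3 + 28 = 24
σ = (3, 2, 0, 1): (-8) + 11 + 30 + 3 = 36
σ = (3, 2, 1, 0): (-8) + 11 + 17 + 28 = 48
Optimal value attained by: σ = (1, 2, 0, 3).
Answer: det⊕(M) = 76; verdict: NONSINGULAR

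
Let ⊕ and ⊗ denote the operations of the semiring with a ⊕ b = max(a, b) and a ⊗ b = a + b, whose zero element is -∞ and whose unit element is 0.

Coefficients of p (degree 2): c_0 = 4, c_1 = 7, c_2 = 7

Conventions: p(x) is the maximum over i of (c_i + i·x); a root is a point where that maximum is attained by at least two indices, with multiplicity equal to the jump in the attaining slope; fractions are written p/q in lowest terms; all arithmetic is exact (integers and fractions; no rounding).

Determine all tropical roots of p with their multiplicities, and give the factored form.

hull edge (i=0, c=4) to (i=1, c=7): slope 3, span 1
hull edge (i=1, c=7) to (i=2, c=7): slope 0, span 1
Factored form: p(x) = 7 ⊗ (x ⊕ (-3)) ⊗ (x ⊕ 0)
Answer: roots = -3 (mult 1), 0 (mult 1)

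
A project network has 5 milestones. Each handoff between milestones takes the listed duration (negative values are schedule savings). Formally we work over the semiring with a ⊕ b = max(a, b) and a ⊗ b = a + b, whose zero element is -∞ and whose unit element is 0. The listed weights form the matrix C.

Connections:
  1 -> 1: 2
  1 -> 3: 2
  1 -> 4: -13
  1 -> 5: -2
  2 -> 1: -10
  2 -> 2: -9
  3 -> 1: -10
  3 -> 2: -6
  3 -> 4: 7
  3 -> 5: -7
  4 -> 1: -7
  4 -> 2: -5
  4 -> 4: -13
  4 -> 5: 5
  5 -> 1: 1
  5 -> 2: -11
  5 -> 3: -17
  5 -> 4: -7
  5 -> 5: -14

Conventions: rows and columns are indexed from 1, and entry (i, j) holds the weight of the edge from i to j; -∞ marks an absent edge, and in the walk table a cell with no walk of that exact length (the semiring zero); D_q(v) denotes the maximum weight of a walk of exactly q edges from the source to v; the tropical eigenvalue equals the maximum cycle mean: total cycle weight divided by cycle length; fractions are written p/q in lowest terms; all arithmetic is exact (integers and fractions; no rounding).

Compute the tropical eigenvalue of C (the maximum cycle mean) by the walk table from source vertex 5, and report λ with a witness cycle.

q=0: [-∞, -∞, -∞, -∞, 0]
q=1: [1, -11, -17, -7, -14]
q=2: [3, -12, 3, -10, -1]
q=3: [5, -3, 5, 10, 1]
q=4: [7, 5, 7, 12, 15]
q=5: [16, 7, 9, 14, 17]
Optimal cycle mean attained by: cycle 1->3->4->5->1, total 2 + 7 + 5 + 1, length 4.
Answer: λ = 15/4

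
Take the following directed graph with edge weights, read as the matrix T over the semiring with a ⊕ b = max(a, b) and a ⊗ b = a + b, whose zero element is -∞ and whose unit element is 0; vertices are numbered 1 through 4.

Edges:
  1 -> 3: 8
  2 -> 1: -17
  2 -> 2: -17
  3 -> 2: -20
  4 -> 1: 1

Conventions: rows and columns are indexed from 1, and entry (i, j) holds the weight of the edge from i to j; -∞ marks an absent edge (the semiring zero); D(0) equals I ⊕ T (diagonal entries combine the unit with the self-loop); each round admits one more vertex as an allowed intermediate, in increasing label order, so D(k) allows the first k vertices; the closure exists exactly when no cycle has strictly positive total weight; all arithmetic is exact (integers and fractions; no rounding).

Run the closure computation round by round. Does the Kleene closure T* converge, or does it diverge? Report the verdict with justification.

D(0):
  [0, -∞, 8, -∞]
  [-17, 0, -∞, -∞]
  [-∞, -20, 0, -∞]
  [1, -∞, -∞, 0]
D(1):
  [0, -∞, 8, -∞]
  [-17, 0, -9, -∞]
  [-∞, -20, 0, -∞]
  [1, -∞, 9, 0]
D(2):
  [0, -∞, 8, -∞]
  [-17, 0, -9, -∞]
  [-37, -20, 0, -∞]
  [1, -∞, 9, 0]
D(3):
  [0, -12, 8, -∞]
  [-17, 0, -9, -∞]
  [-37, -20, 0, -∞]
  [1, -11, 9, 0]
D(4):
  [0, -12, 8, -∞]
  [-17, 0, -9, -∞]
  [-37, -20, 0, -∞]
  [1, -11, 9, 0]
Key observation: every diagonal entry stays at the unit through all rounds, so no improving cycle exists.
Answer: CONVERGES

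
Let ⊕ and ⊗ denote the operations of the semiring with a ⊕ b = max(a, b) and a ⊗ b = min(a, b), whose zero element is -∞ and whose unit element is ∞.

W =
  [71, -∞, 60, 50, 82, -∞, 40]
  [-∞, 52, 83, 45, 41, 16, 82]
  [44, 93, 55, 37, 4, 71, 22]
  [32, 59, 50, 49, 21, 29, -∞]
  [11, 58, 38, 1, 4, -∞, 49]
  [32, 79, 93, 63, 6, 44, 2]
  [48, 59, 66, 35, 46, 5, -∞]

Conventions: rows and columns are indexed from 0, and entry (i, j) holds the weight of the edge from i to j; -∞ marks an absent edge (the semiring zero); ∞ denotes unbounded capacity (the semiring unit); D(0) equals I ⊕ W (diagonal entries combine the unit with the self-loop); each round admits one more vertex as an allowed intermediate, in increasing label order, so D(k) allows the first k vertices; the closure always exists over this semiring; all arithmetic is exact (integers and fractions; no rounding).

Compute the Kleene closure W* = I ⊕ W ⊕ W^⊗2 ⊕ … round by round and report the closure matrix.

D(0):
  [∞, -∞, 60, 50, 82, -∞, 40]
  [-∞, ∞, 83, 45, 41, 16, 82]
  [44, 93, ∞, 37, 4, 71, 22]
  [32, 59, 50, ∞, 21, 29, -∞]
  [11, 58, 38, 1, ∞, -∞, 49]
  [32, 79, 93, 63, 6, ∞, 2]
  [48, 59, 66, 35, 46, 5, ∞]
D(1):
  [∞, -∞, 60, 50, 82, -∞, 40]
  [-∞, ∞, 83, 45, 41, 16, 82]
  [44, 93, ∞, 44, 44, 71, 40]
  [32, 59, 50, ∞, 32, 29, 32]
  [11, 58, 38, 11, ∞, -∞, 49]
  [32, 79, 93, 63, 32, ∞, 32]
  [48, 59, 66, 48, 48, 5, ∞]
D(2):
  [∞, -∞, 60, 50, 82, -∞, 40]
  [-∞, ∞, 83, 45, 41, 16, 82]
  [44, 93, ∞, 45, 44, 71, 82]
  [32, 59, 59, ∞, 41, 29, 59]
  [11, 58, 58, 45, ∞, 16, 58]
  [32, 79, 93, 63, 41, ∞, 79]
  [48, 59, 66, 48, 48, 16, ∞]
D(3):
  [∞, 60, 60, 50, 82, 60, 60]
  [44, ∞, 83, 45, 44, 71, 82]
  [44, 93, ∞, 45, 44, 71, 82]
  [44, 59, 59, ∞, 44, 59, 59]
  [44, 58, 58, 45, ∞, 58, 58]
  [44, 93, 93, 63, 44, ∞, 82]
  [48, 66, 66, 48, 48, 66, ∞]
D(4):
  [∞, 60, 60, 50, 82, 60, 60]
  [44, ∞, 83, 45, 44, 71, 82]
  [44, 93, ∞, 45, 44, 71, 82]
  [44, 59, 59, ∞, 44, 59, 59]
  [44, 58, 58, 45, ∞, 58, 58]
  [44, 93, 93, 63, 44, ∞, 82]
  [48, 66, 66, 48, 48, 66, ∞]
D(5):
  [∞, 60, 60, 50, 82, 60, 60]
  [44, ∞, 83, 45, 44, 71, 82]
  [44, 93, ∞, 45, 44, 71, 82]
  [44, 59, 59, ∞, 44, 59, 59]
  [44, 58, 58, 45, ∞, 58, 58]
  [44, 93, 93, 63, 44, ∞, 82]
  [48, 66, 66, 48, 48, 66, ∞]
D(6):
  [∞, 60, 60, 60, 82, 60, 60]
  [44, ∞, 83, 63, 44, 71, 82]
  [44, 93, ∞, 63, 44, 71, 82]
  [44, 59, 59, ∞, 44, 59, 59]
  [44, 58, 58, 58, ∞, 58, 58]
  [44, 93, 93, 63, 44, ∞, 82]
  [48, 66, 66, 63, 48, 66, ∞]
D(7):
  [∞, 60, 60, 60, 82, 60, 60]
  [48, ∞, 83, 63, 48, 71, 82]
  [48, 93, ∞, 63, 48, 71, 82]
  [48, 59, 59, ∞, 48, 59, 59]
  [48, 58, 58, 58, ∞, 58, 58]
  [48, 93, 93, 63, 48, ∞, 82]
  [48, 66, 66, 63, 48, 66, ∞]
Answer: W* = [[∞, 60, 60, 60, 82, 60, 60], [48, ∞, 83, 63, 48, 71, 82], [48, 93, ∞, 63, 48, 71, 82], [48, 59, 59, ∞, 48, 59, 59], [48, 58, 58, 58, ∞, 58, 58], [48, 93, 93, 63, 48, ∞, 82], [48, 66, 66, 63, 48, 66, ∞]]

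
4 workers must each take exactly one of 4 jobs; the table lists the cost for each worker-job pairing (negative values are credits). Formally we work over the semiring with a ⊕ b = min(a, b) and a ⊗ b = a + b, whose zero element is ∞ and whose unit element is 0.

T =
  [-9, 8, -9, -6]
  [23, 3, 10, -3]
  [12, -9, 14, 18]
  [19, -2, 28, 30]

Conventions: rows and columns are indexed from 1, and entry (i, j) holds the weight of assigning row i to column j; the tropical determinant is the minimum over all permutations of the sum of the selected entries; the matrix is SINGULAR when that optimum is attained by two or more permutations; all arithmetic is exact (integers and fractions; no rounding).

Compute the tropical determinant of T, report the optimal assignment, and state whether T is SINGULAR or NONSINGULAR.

σ = (1, 2, 3, 4): (-9) + 3 + 14 + 30 = 38
σ = (1, 2, 4, 3): (-9) + 3 + 18 + 28 = 40
σ = (1, 3, 2, 4): (-9) + 10 + (-9) + 30 = 22
σ = (1, 3, 4, 2): (-9) + 10 + 18 + (-2) = 17
σ = (1, 4, 2, 3): (-9) + (-3) + (-9) + 28 = 7
σ = (1, 4, 3, 2): (-9) + (-3) + 14 + (-2) = 0
σ = (2, 1, 3, 4): 8 + 23 + 14 + 30 = 75
σ = (2, 1, 4, 3): 8 + 23 + 18 + 28 = 77
σ = (2, 3, 1, 4): 8 + 10 + 12 + 30 = 60
σ = (2, 3, 4, 1): 8 + 10 + 18 + 19 = 55
σ = (2, 4, 1, 3): 8 + (-3) + 12 + 28 = 45
σ = (2, 4, 3, 1): 8 + (-3) + 14 + 19 = 38
σ = (3, 1, 2, 4): (-9) + 23 + (-9) + 30 = 35
σ = (3, 1, 4, 2): (-9) + 23 + 18 + (-2) = 30
σ = (3, 2, 1, 4): (-9) + 3 + 12 + 30 = 36
σ = (3, 2, 4, 1): (-9) + 3 + 18 + 19 = 31
σ = (3, 4, 1, 2): (-9) + (-3) + 12 + (-2) = -2
σ = (3, 4, 2, 1): (-9) + (-3) + (-9) + 19 = -2
σ = (4, 1, 2, 3): (-6) + 23 + (-9) + 28 = 36
σ = (4, 1, 3, 2): (-6) + 23 + 14 + (-2) = 29
σ = (4, 2, 1, 3): (-6) + 3 + 12 + 28 = 37
σ = (4, 2, 3, 1): (-6) + 3 + 14 + 19 = 30
σ = (4, 3, 1, 2): (-6) + 10 + 12 + (-2) = 14
σ = (4, 3, 2, 1): (-6) + 10 + (-9) + 19 = 14
Optimal value attained by: σ = (3, 4, 1, 2).
Answer: det⊕(T) = -2; verdict: SINGULAR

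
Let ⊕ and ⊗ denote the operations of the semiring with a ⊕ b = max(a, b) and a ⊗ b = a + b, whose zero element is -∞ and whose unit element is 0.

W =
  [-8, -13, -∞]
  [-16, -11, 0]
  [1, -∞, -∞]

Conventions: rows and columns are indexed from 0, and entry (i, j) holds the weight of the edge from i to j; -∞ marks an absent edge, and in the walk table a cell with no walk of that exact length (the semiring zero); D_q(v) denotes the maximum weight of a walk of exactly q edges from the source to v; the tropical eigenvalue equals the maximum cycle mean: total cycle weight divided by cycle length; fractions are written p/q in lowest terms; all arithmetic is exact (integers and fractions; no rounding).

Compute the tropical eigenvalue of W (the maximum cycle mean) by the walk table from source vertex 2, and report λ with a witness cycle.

q=0: [-∞, -∞, 0]
q=1: [1, -∞, -∞]
q=2: [-7, -12, -∞]
q=3: [-15, -20, -12]
Optimal cycle mean attained by: cycle 0->1->2->0, total (-13) + 0 + 1, length 3.
Answer: λ = -4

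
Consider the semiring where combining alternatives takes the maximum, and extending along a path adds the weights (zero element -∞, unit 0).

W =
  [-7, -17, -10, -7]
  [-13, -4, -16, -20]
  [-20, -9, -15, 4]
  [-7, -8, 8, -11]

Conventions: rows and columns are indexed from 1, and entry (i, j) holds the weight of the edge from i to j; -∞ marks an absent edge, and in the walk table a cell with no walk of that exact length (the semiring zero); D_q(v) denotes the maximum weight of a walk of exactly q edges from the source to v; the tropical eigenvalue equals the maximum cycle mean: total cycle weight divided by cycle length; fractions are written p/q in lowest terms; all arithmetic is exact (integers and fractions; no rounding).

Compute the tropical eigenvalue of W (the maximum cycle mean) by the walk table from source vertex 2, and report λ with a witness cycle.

q=0: [-∞, 0, -∞, -∞]
q=1: [-13, -4, -16, -20]
q=2: [-17, -8, -12, -12]
q=3: [-19, -12, -4, -8]
q=4: [-15, -13, 0, 0]
Optimal cycle mean attained by: cycle 3->4->3, total 4 + 8, length 2.
Answer: λ = 6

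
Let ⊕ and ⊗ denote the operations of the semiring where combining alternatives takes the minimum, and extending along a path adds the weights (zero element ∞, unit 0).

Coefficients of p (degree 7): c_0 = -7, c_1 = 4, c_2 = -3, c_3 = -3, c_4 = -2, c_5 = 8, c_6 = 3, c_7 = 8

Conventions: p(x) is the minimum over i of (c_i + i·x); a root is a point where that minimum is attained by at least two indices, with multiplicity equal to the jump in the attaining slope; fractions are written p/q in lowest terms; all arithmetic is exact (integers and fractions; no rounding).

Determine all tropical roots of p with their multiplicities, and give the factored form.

hull edge (i=0, c=-7) to (i=4, c=-2): slope 5/4, span 4
hull edge (i=4, c=-2) to (i=6, c=3): slope 5/2, span 2
hull edge (i=6, c=3) to (i=7, c=8): slope 5, span 1
Factored form: p(x) = 8 ⊗ (x ⊕ (-5)) ⊗ (x ⊕ (-5/2)) ⊗ (x ⊕ (-5/2)) ⊗ (x ⊕ (-5/4)) ⊗ (x ⊕ (-5/4)) ⊗ (x ⊕ (-5/4)) ⊗ (x ⊕ (-5/4))
Answer: roots = -5 (mult 1), -5/2 (mult 2), -5/4 (mult 4)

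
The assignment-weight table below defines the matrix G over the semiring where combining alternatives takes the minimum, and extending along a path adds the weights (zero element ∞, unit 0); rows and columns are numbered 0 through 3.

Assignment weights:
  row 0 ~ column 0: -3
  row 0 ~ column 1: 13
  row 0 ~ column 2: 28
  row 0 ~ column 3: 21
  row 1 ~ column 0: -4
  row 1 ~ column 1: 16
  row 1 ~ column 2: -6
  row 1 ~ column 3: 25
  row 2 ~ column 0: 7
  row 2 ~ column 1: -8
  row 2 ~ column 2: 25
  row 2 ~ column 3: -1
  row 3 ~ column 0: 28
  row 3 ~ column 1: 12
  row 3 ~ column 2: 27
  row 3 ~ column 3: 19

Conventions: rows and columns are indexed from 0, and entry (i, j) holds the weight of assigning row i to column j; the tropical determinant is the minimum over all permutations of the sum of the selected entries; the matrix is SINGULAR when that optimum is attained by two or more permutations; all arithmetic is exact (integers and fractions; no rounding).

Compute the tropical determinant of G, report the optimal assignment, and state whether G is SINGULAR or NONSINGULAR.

σ = (0, 1, 2, 3): (-3) + 16 + 25 + 19 = 57
σ = (0, 1, 3, 2): (-3) + 16 + (-1) + 27 = 39
σ = (0, 2, 1, 3): (-3) + (-6) + (-8) + 19 = 2
σ = (0, 2, 3, 1): (-3) + (-6) + (-1) + 12 = 2
σ = (0, 3, 1, 2): (-3) + 25 + (-8) + 27 = 41
σ = (0, 3, 2, 1): (-3) + 25 + 25 + 12 = 59
σ = (1, 0, 2, 3): 13 + (-4) + 25 + 19 = 53
σ = (1, 0, 3, 2): 13 + (-4) + (-1) + 27 = 35
σ = (1, 2, 0, 3): 13 + (-6) + 7 + 19 = 33
σ = (1, 2, 3, 0): 13 + (-6) + (-1) + 28 = 34
σ = (1, 3, 0, 2): 13 + 25 + 7 + 27 = 72
σ = (1, 3, 2, 0): 13 + 25 + 25 + 28 = 91
σ = (2, 0, 1, 3): 28 + (-4) + (-8) + 19 = 35
σ = (2, 0, 3, 1): 28 + (-4) + (-1) + 12 = 35
σ = (2, 1, 0, 3): 28 + 16 + 7 + 19 = 70
σ = (2, 1, 3, 0): 28 + 16 + (-1) + 28 = 71
σ = (2, 3, 0, 1): 28 + 25 + 7 + 12 = 72
σ = (2, 3, 1, 0): 28 + 25 + (-8) + 28 = 73
σ = (3, 0, 1, 2): 21 + (-4) + (-8) + 27 = 36
σ = (3, 0, 2, 1): 21 + (-4) + 25 + 12 = 54
σ = (3, 1, 0, 2): 21 + 16 + 7 + 27 = 71
σ = (3, 1, 2, 0): 21 + 16 + 25 + 28 = 90
σ = (3, 2, 0, 1): 21 + (-6) + 7 + 12 = 34
σ = (3, 2, 1, 0): 21 + (-6) + (-8) + 28 = 35
Optimal value attained by: σ = (0, 2, 1, 3).
Answer: det⊕(G) = 2; verdict: SINGULAR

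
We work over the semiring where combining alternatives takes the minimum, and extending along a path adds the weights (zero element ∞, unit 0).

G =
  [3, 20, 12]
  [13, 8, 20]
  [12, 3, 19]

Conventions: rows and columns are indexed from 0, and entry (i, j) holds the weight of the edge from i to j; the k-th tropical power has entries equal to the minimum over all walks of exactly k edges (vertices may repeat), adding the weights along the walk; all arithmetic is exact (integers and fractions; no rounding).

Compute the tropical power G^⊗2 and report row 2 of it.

G^⊗2:
  [6, 15, 15]
  [16, 16, 25]
  [15, 11, 23]
Answer: row 2 of G^⊗2 = [15, 11, 23]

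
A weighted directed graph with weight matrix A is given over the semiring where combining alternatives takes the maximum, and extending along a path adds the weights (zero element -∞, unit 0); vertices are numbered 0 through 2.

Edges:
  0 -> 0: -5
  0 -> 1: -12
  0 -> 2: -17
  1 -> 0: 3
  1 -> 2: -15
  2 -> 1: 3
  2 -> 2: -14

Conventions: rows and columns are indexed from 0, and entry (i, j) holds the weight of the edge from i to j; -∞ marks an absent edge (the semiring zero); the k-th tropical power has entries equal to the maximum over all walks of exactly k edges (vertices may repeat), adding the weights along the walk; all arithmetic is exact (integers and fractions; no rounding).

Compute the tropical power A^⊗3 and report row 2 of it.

A^⊗2:
  [-9, -14, -22]
  [-2, -9, -14]
  [6, -11, -12]
A^⊗3:
  [-11, -19, -26]
  [-6, -11, -19]
  [1, -6, -11]
Answer: row 2 of A^⊗3 = [1, -6, -11]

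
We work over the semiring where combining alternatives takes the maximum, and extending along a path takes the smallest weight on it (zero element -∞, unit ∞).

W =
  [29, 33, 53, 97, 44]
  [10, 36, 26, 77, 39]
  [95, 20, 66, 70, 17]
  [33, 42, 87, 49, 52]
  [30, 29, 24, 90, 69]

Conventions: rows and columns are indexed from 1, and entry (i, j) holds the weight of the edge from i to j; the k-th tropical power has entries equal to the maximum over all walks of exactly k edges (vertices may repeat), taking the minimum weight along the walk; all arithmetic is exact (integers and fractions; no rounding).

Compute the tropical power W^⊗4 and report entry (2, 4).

W^⊗2:
  [53, 42, 87, 53, 52]
  [33, 42, 77, 49, 52]
  [66, 42, 70, 95, 52]
  [87, 42, 66, 70, 52]
  [33, 42, 87, 69, 69]
W^⊗3:
  [87, 42, 66, 70, 52]
  [77, 42, 66, 70, 52]
  [70, 42, 87, 70, 52]
  [66, 42, 70, 87, 52]
  [87, 42, 69, 70, 69]
W^⊗4:
  [66, 42, 70, 87, 52]
  [66, 42, 70, 77, 52]
  [87, 42, 70, 70, 52]
  [70, 42, 87, 70, 52]
  [69, 42, 70, 87, 69]
Key observation: the optimum is the walk 2->4->3->1->4, with weight 77 min 87 min 95 min 97 = 77.
Optimal value attained by: walk 2->4->3->1->4.
Answer: (W^⊗4)[2][4] = 77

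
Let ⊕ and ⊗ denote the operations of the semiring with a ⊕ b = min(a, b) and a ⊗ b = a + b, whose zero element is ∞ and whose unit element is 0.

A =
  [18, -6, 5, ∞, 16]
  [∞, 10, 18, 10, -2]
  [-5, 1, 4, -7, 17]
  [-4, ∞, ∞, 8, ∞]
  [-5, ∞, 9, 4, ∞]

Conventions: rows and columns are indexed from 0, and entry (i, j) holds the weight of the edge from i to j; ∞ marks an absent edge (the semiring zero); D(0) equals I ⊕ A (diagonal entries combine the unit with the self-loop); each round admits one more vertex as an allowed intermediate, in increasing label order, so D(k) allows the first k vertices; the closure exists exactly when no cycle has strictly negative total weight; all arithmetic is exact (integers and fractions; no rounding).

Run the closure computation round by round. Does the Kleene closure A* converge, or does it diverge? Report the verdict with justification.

D(0):
  [0, -6, 5, ∞, 16]
  [∞, 0, 18, 10, -2]
  [-5, 1, 0, -7, 17]
  [-4, ∞, ∞, 0, ∞]
  [-5, ∞, 9, 4, 0]
D(1):
  [0, -6, 5, ∞, 16]
  [∞, 0, 18, 10, -2]
  [-5, -11, 0, -7, 11]
  [-4, -10, 1, 0, 12]
  [-5, -11, 0, 4, 0]
Detection: at round 2, diagonal entry (4, 4) turns strictly negative.
Key observation: the cycle 4->0->1->4 has total weight (-5) + (-6) + (-2), which is strictly negative.
Answer: DIVERGES — negative cycle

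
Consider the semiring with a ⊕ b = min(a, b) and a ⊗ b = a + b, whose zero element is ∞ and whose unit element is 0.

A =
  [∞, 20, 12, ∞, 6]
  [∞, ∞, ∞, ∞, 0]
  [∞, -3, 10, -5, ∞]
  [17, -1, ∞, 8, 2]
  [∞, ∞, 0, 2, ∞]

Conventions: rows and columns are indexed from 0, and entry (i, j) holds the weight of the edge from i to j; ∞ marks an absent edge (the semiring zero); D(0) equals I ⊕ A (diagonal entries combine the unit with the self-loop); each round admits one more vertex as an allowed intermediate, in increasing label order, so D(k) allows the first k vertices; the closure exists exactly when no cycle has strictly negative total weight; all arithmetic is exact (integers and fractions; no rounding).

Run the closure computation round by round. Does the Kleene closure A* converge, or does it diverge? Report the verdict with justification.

D(0):
  [0, 20, 12, ∞, 6]
  [∞, 0, ∞, ∞, 0]
  [∞, -3, 0, -5, ∞]
  [17, -1, ∞, 0, 2]
  [∞, ∞, 0, 2, 0]
D(1):
  [0, 20, 12, ∞, 6]
  [∞, 0, ∞, ∞, 0]
  [∞, -3, 0, -5, ∞]
  [17, -1, 29, 0, 2]
  [∞, ∞, 0, 2, 0]
D(2):
  [0, 20, 12, ∞, 6]
  [∞, 0, ∞, ∞, 0]
  [∞, -3, 0, -5, -3]
  [17, -1, 29, 0, -1]
  [∞, ∞, 0, 2, 0]
Detection: at round 3, diagonal entry (4, 4) turns strictly negative.
Key observation: the cycle 4->2->1->4 has total weight 0 + (-3) + 0, which is strictly negative.
Answer: DIVERGES — negative cycle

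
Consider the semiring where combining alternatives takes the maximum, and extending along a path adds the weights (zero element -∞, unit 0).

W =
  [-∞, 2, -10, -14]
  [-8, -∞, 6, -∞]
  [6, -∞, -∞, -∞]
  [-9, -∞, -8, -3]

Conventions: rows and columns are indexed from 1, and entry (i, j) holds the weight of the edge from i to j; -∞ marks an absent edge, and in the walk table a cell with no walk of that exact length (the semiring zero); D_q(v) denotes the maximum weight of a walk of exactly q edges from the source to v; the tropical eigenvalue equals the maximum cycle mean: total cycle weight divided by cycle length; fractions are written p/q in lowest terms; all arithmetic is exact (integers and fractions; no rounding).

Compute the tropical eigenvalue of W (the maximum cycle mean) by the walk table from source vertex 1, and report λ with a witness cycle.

q=0: [0, -∞, -∞, -∞]
q=1: [-∞, 2, -10, -14]
q=2: [-4, -∞, 8, -17]
q=3: [14, -2, -14, -18]
q=4: [-8, 16, 4, 0]
Optimal cycle mean attained by: cycle 1->2->3->1, total 2 + 6 + 6, length 3.
Answer: λ = 14/3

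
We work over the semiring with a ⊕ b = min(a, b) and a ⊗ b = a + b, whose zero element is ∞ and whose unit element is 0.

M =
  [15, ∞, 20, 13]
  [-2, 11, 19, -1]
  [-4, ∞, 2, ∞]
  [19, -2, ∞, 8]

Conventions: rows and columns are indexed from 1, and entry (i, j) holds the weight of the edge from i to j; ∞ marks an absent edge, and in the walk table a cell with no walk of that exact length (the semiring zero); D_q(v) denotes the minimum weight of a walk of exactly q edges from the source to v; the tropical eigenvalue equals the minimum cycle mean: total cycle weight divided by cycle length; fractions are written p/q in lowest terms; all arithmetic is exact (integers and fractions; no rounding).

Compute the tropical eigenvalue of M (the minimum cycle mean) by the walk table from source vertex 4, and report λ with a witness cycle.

q=0: [∞, ∞, ∞, 0]
q=1: [19, -2, ∞, 8]
q=2: [-4, 6, 17, -3]
q=3: [4, -5, 16, 5]
q=4: [-7, 3, 14, -6]
Optimal cycle mean attained by: cycle 2->4->2, total (-1) + (-2), length 2.
Answer: λ = -3/2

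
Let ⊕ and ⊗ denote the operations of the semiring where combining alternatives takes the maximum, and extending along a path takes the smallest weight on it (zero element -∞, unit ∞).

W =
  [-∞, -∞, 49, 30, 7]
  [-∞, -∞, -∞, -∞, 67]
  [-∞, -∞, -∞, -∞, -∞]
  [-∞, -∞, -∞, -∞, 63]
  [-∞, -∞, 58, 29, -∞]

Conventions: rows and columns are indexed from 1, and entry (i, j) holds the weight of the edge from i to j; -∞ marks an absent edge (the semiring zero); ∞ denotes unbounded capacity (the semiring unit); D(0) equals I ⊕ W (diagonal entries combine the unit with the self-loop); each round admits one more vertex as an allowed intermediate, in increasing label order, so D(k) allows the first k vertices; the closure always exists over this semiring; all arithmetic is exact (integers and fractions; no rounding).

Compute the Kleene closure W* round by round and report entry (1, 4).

D(0):
  [∞, -∞, 49, 30, 7]
  [-∞, ∞, -∞, -∞, 67]
  [-∞, -∞, ∞, -∞, -∞]
  [-∞, -∞, -∞, ∞, 63]
  [-∞, -∞, 58, 29, ∞]
D(1):
  [∞, -∞, 49, 30, 7]
  [-∞, ∞, -∞, -∞, 67]
  [-∞, -∞, ∞, -∞, -∞]
  [-∞, -∞, -∞, ∞, 63]
  [-∞, -∞, 58, 29, ∞]
D(2):
  [∞, -∞, 49, 30, 7]
  [-∞, ∞, -∞, -∞, 67]
  [-∞, -∞, ∞, -∞, -∞]
  [-∞, -∞, -∞, ∞, 63]
  [-∞, -∞, 58, 29, ∞]
D(3):
  [∞, -∞, 49, 30, 7]
  [-∞, ∞, -∞, -∞, 67]
  [-∞, -∞, ∞, -∞, -∞]
  [-∞, -∞, -∞, ∞, 63]
  [-∞, -∞, 58, 29, ∞]
D(4):
  [∞, -∞, 49, 30, 30]
  [-∞, ∞, -∞, -∞, 67]
  [-∞, -∞, ∞, -∞, -∞]
  [-∞, -∞, -∞, ∞, 63]
  [-∞, -∞, 58, 29, ∞]
D(5):
  [∞, -∞, 49, 30, 30]
  [-∞, ∞, 58, 29, 67]
  [-∞, -∞, ∞, -∞, -∞]
  [-∞, -∞, 58, ∞, 63]
  [-∞, -∞, 58, 29, ∞]
Answer: W*[1][4] = 30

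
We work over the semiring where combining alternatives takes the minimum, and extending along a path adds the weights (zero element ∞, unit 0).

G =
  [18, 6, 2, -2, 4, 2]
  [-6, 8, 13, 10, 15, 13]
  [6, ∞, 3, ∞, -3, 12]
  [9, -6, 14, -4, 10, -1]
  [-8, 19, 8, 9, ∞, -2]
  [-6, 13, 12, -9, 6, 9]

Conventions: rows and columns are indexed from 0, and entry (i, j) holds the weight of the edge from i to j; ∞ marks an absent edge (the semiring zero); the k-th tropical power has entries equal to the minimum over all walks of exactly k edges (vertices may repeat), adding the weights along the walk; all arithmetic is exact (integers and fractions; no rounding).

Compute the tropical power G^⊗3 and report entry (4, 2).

G^⊗2:
  [-4, -8, 5, -7, -1, -3]
  [2, 0, -4, -8, -2, -4]
  [-11, 12, 5, 3, 0, -5]
  [-12, -10, 7, -10, 5, -5]
  [-8, -2, -6, -11, -4, -6]
  [-2, -15, -4, -13, -2, -10]
G^⊗3:
  [-14, -13, -2, -12, 0, -8]
  [-10, -14, -1, -13, -7, -9]
  [-11, -5, -9, -14, -7, -9]
  [-16, -16, -10, -14, -8, -11]
  [-12, -17, -6, -15, -9, -12]
  [-21, -19, -2, -19, -7, -14]
Key observation: the optimum is the walk 4->5->0->2, with weight (-2) + (-6) + 2 = -6.
Optimal value attained by: walk 4->5->0->2.
Answer: (G^⊗3)[4][2] = -6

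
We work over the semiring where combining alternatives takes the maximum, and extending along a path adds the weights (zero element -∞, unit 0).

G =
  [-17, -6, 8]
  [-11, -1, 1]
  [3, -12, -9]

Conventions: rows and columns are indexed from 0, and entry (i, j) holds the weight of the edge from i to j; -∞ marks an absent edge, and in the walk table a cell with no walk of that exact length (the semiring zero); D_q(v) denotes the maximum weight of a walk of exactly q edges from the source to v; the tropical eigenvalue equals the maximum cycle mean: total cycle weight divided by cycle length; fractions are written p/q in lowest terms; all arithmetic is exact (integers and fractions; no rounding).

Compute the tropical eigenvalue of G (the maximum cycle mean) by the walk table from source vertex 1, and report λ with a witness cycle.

q=0: [-∞, 0, -∞]
q=1: [-11, -1, 1]
q=2: [4, -2, 0]
q=3: [3, -2, 12]
Optimal cycle mean attained by: cycle 0->2->0, total 8 + 3, length 2.
Answer: λ = 11/2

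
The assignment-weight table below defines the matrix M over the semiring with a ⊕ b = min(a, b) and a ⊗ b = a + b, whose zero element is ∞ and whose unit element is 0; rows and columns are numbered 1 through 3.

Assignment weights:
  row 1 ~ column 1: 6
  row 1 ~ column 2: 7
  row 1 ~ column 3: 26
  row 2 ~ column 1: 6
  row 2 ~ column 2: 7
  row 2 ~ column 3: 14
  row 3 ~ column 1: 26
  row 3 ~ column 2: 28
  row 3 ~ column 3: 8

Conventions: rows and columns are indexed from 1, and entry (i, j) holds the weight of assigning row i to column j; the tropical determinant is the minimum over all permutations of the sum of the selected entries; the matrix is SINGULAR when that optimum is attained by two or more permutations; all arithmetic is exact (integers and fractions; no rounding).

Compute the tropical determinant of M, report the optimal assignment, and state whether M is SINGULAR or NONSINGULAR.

σ = (1, 2, 3): 6 + 7 + 8 = 21
σ = (1, 3, 2): 6 + 14 + 28 = 48
σ = (2, 1, 3): 7 + 6 + 8 = 21
σ = (2, 3, 1): 7 + 14 + 26 = 47
σ = (3, 1, 2): 26 + 6 + 28 = 60
σ = (3, 2, 1): 26 + 7 + 26 = 59
Optimal value attained by: σ = (1, 2, 3).
Answer: det⊕(M) = 21; verdict: SINGULAR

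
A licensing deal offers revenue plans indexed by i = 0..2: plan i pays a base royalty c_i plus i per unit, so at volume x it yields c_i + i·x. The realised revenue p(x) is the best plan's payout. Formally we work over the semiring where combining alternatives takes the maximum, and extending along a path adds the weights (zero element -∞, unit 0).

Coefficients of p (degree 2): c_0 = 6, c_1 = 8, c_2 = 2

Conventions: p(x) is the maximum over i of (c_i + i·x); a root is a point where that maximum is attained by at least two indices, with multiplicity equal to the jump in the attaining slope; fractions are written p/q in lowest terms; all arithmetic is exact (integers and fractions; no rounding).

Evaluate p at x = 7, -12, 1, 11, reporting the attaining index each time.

p(7) = max(6+0·7=6, 8+1·7=15, 2+2·7=16) = 16 (attained by i=2)
p(-12) = max(6+0·(-12)=6, 8+1·(-12)=-4, 2+2·(-12)=-22) = 6 (attained by i=0)
p(1) = max(6+0·1=6, 8+1·1=9, 2+2·1=4) = 9 (attained by i=1)
p(11) = max(6+0·11=6, 8+1·11=19, 2+2·11=24) = 24 (attained by i=2)
Answer: p(7) = 16; p(-12) = 6; p(1) = 9; p(11) = 24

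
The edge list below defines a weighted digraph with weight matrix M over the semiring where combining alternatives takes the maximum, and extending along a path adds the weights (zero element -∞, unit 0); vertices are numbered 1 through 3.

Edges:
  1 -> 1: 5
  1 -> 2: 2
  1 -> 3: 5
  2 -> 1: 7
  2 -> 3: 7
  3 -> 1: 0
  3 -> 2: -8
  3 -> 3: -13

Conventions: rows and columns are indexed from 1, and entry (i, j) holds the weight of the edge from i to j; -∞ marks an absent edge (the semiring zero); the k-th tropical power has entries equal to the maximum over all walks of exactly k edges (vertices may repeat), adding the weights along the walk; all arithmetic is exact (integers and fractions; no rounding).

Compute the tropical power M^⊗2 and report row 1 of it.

M^⊗2:
  [10, 7, 10]
  [12, 9, 12]
  [5, 2, 5]
Answer: row 1 of M^⊗2 = [10, 7, 10]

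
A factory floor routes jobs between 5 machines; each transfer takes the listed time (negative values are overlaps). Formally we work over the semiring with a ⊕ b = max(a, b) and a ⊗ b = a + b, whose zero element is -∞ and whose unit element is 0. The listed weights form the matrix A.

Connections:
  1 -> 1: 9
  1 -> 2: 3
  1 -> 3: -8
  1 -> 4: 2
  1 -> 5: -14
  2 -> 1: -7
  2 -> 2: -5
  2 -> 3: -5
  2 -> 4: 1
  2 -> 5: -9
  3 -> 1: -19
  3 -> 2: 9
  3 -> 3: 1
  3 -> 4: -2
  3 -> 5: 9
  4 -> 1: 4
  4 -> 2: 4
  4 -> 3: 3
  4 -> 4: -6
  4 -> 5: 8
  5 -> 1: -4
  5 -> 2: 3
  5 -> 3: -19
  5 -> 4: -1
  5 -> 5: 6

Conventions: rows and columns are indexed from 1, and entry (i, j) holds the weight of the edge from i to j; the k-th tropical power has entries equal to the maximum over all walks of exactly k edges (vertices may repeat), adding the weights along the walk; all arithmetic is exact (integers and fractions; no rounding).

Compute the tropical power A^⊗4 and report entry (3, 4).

A^⊗2:
  [18, 12, 5, 11, 10]
  [5, 5, 4, -4, 9]
  [5, 12, 4, 10, 15]
  [13, 12, 4, 7, 14]
  [5, 9, 2, 5, 12]
A^⊗3:
  [27, 21, 14, 20, 19]
  [14, 13, 5, 8, 15]
  [14, 18, 13, 14, 21]
  [22, 17, 10, 15, 20]
  [14, 15, 8, 11, 18]
A^⊗4:
  [36, 30, 23, 29, 28]
  [23, 18, 11, 16, 21]
  [23, 24, 17, 20, 27]
  [31, 25, 18, 24, 26]
  [23, 21, 14, 17, 24]
Key observation: the optimum is the walk 3->5->5->5->4, with weight 9 + 6 + 6 + (-1) = 20.
Optimal value attained by: walk 3->5->5->5->4.
Answer: (A^⊗4)[3][4] = 20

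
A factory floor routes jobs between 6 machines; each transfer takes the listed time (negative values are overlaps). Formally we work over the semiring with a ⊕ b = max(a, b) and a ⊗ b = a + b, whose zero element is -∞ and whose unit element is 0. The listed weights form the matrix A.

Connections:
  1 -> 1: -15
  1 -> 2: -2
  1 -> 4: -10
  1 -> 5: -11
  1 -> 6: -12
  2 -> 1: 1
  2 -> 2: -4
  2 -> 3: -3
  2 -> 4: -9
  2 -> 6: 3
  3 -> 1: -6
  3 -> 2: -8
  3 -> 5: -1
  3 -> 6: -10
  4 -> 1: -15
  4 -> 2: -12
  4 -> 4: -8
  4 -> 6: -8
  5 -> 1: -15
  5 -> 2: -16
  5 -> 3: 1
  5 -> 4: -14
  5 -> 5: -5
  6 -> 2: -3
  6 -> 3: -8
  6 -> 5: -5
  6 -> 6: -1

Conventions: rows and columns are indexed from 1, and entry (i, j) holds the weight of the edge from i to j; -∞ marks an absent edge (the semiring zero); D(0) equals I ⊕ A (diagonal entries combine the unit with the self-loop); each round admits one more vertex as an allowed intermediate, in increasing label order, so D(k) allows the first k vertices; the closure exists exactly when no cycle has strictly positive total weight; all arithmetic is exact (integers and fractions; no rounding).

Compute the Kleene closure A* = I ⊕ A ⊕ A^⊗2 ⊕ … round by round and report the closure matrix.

D(0):
  [0, -2, -∞, -10, -11, -12]
  [1, 0, -3, -9, -∞, 3]
  [-6, -8, 0, -∞, -1, -10]
  [-15, -12, -∞, 0, -∞, -8]
  [-15, -16, 1, -14, 0, -∞]
  [-∞, -3, -8, -∞, -5, 0]
D(1):
  [0, -2, -∞, -10, -11, -12]
  [1, 0, -3, -9, -10, 3]
  [-6, -8, 0, -16, -1, -10]
  [-15, -12, -∞, 0, -26, -8]
  [-15, -16, 1, -14, 0, -27]
  [-∞, -3, -8, -∞, -5, 0]
D(2):
  [0, -2, -5, -10, -11, 1]
  [1, 0, -3, -9, -10, 3]
  [-6, -8, 0, -16, -1, -5]
  [-11, -12, -15, 0, -22, -8]
  [-15, -16, 1, -14, 0, -13]
  [-2, -3, -6, -12, -5, 0]
D(3):
  [0, -2, -5, -10, -6, 1]
  [1, 0, -3, -9, -4, 3]
  [-6, -8, 0, -16, -1, -5]
  [-11, -12, -15, 0, -16, -8]
  [-5, -7, 1, -14, 0, -4]
  [-2, -3, -6, -12, -5, 0]
D(4):
  [0, -2, -5, -10, -6, 1]
  [1, 0, -3, -9, -4, 3]
  [-6, -8, 0, -16, -1, -5]
  [-11, -12, -15, 0, -16, -8]
  [-5, -7, 1, -14, 0, -4]
  [-2, -3, -6, -12, -5, 0]
D(5):
  [0, -2, -5, -10, -6, 1]
  [1, 0, -3, -9, -4, 3]
  [-6, -8, 0, -15, -1, -5]
  [-11, -12, -15, 0, -16, -8]
  [-5, -7, 1, -14, 0, -4]
  [-2, -3, -4, -12, -5, 0]
D(6):
  [0, -2, -3, -10, -4, 1]
  [1, 0, -1, -9, -2, 3]
  [-6, -8, 0, -15, -1, -5]
  [-10, -11, -12, 0, -13, -8]
  [-5, -7, 1, -14, 0, -4]
  [-2, -3, -4, -12, -5, 0]
Answer: A* = [[0, -2, -3, -10, -4, 1], [1, 0, -1, -9, -2, 3], [-6, -8, 0, -15, -1, -5], [-10, -11, -12, 0, -13, -8], [-5, -7, 1, -14, 0, -4], [-2, -3, -4, -12, -5, 0]]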